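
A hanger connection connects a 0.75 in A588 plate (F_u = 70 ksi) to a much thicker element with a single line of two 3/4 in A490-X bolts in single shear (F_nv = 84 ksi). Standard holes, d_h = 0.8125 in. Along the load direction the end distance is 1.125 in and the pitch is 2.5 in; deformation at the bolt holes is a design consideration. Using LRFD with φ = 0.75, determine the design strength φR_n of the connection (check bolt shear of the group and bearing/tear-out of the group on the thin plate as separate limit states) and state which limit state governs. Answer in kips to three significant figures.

55.7 kips (bolt shear governs)

Bolt shear: A_b = π·0.75²/4 = 0.4418 in²; R_n = 84 × 0.4418 × 2 × 1 = 74.22 kips → 0.75 × 74.22 = 55.7 kips.
Bearing (1.2 l_c t F_u ≤ 2.4 d t F_u): upper limit = 2.4·0.75·0.75·70 = 94.5 kips.
  Edge l_c = 1.125 − 0.8125/2 = 0.7188 → r_n = 45.28 kips; interior l_c = 2.5 − 0.8125 = 1.688 → r_n = 94.5 kips.
  R_n,bearing = 1·45.28 + 1·94.5 = 139.8 kips → 0.75 × 139.8 = 105 kips.
Bolt shear governs: 55.7 kips.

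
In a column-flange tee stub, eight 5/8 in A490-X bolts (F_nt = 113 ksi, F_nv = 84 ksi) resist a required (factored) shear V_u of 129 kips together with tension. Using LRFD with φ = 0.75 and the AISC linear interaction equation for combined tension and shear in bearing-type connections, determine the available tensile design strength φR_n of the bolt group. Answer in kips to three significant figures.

96.9 kips

A_b = π·0.625²/4 = 0.3068 in²; f_rv = 129 / (8 × 0.3068) = 52.56 ksi.
F'_nt = 1.3 F_nt − (F_nt / φF_nv) f_rv = 1.3·113 − (113/(0.75·84))·52.56 = 52.63 ksi, capped at F_nt → F'_nt = 52.63 ksi.
R_n = F'_nt · A_b · n = 52.63 × 0.3068 × 8 = 129.2 kips.
Design strength φR_n = 0.75 × 129.2 = 96.9 kips.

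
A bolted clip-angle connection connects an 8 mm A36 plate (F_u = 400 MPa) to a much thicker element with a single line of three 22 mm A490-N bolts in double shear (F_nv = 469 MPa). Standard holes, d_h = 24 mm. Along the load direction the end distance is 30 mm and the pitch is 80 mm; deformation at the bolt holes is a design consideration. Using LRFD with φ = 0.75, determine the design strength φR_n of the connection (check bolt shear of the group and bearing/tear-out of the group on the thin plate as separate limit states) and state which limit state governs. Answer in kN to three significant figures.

305 kN (bearing governs)

Bolt shear: A_b = π·22²/4 = 380.1 mm²; R_n = 469 × 380.1 × 3 × 2 / 1000 = 1070 kN → 0.75 × 1070 = 802 kN.
Bearing (1.2 l_c t F_u ≤ 2.4 d t F_u): upper limit = 2.4·22·8·400 / 1000 = 169 kN.
  Edge l_c = 30 − 24/2 = 18 → r_n = 69.12 kN; interior l_c = 80 − 24 = 56 → r_n = 169 kN.
  R_n,bearing = 1·69.12 + 2·169 = 407 kN → 0.75 × 407 = 305 kN.
Bearing governs: 305 kN.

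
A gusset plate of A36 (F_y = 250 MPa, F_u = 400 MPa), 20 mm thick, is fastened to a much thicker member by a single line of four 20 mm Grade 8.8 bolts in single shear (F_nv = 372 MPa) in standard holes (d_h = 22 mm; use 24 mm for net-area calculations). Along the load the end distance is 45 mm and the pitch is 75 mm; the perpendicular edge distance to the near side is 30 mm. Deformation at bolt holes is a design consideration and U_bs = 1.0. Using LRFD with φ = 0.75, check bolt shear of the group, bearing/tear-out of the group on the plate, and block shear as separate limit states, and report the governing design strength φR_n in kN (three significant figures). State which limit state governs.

351 kN (bolt shear governs)

Bolt shear: A_b = π·20²/4 = 314.2 mm²; R_n = 372 × 314.2 × 4 × 1 / 1000 = 467.5 kN → 0.75 × 467.5 = 351 kN.
Bearing: edge l_c = 34, r_n = 326.4 kN; interior l_c = 53, r_n = 384 kN; R_n = 326.4 + 3·384 = 1478 kN → 1110 kN.
Block shear: A_gv = 5400, A_nv = 3720, A_nt = 360 mm²; R_n = min(0.6F_uA_nv, 0.6F_yA_gv) + U_bs·F_u·A_nt = 954 kN → 716 kN.
Bolt shear governs: 351 kN.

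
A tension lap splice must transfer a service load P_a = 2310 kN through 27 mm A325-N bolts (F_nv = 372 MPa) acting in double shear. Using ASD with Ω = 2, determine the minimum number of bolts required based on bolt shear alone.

11 bolts

A_b = π·27²/4 = 572.6 mm².
Per-bolt allowable strength R_n/Ω = 372 × 572.6 × 2 / 1000 / 2 = 213 kN.
n ≥ 2310 / 213 = 10.85 → use 11 bolts.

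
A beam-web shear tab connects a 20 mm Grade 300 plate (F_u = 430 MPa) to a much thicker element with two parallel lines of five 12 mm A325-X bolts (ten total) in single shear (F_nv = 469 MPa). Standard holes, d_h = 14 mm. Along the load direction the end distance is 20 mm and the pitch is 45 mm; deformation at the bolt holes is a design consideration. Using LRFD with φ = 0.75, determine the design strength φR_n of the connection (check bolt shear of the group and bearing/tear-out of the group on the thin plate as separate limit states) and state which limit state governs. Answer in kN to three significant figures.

398 kN (bolt shear governs)

Bolt shear: A_b = π·12²/4 = 113.1 mm²; R_n = 469 × 113.1 × 10 × 1 / 1000 = 530.4 kN → 0.75 × 530.4 = 398 kN.
Bearing (1.2 l_c t F_u ≤ 2.4 d t F_u): upper limit = 2.4·12·20·430 / 1000 = 247.7 kN.
  Edge l_c = 20 − 14/2 = 13 → r_n = 134.2 kN; interior l_c = 45 − 14 = 31 → r_n = 247.7 kN.
  R_n,bearing = 2·134.2 + 8·247.7 = 2250 kN → 0.75 × 2250 = 1690 kN.
Bolt shear governs: 398 kN.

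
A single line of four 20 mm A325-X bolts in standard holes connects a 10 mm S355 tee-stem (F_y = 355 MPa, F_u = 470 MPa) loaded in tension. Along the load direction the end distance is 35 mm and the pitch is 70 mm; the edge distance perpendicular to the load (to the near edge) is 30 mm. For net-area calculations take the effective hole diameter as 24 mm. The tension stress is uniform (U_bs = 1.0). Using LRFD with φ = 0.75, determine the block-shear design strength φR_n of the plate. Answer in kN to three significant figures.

404 kN

Shear plane L_v = 35 + 3·70 = 245 mm; A_gv = 245 × 10 = 2450 mm².
A_nv = (245 − 3.5·24) × 10 = 1610 mm².
A_nt = (30 − 0.5·24) × 10 = 180 mm².
0.6 F_u A_nv = 454 kN; 0.6 F_y A_gv = 521.9 kN → shear rupture governs the shear term.
R_n = 454 + 1.0 × 470 × 180 / 1000 = 538.6 kN.
Design strength φR_n = 0.75 × 538.6 = 404 kN.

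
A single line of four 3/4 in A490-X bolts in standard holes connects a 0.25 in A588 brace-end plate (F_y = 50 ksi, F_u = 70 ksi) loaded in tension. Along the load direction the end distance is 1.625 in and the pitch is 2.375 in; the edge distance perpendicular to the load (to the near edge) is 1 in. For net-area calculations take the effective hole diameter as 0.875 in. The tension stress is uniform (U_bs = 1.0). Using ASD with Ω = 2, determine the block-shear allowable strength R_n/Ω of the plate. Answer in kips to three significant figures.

Shear plane L_v = 1.625 + 3·2.375 = 8.75 in; A_gv = 8.75 × 0.25 = 2.188 in².
A_nv = (8.75 − 3.5·0.875) × 0.25 = 1.422 in².
A_nt = (1 − 0.5·0.875) × 0.25 = 0.1406 in².
0.6 F_u A_nv = 59.72 kips; 0.6 F_y A_gv = 65.62 kips → shear rupture governs the shear term.
R_n = 59.72 + 1.0 × 70 × 0.1406 = 69.56 kips.
Allowable strength R_n/Ω = 69.56 / 2 = 34.8 kips.

34.8 kips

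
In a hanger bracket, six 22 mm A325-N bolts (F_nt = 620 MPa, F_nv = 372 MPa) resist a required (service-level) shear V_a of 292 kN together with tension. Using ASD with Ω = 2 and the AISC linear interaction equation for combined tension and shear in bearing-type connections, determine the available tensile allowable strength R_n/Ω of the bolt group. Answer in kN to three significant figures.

432 kN

A_b = π·22²/4 = 380.1 mm²; f_rv = 292 × 1000 / (6 × 380.1) = 128 MPa.
F'_nt = 1.3 F_nt − (Ω F_nt / F_nv) f_rv = 1.3·620 − (2·620/372)·128 = 379.2 MPa, capped at F_nt → F'_nt = 379.2 MPa.
R_n = F'_nt · A_b · n = 379.2 × 380.1 × 6 / 1000 = 865 kN.
Allowable strength R_n/Ω = 865 / 2 = 432 kN.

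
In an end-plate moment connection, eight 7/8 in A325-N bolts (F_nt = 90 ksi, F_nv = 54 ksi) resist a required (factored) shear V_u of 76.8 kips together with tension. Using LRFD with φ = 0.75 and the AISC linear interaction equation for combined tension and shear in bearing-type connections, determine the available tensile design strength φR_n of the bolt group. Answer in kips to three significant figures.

294 kips

A_b = π·0.875²/4 = 0.6013 in²; f_rv = 76.8 / (8 × 0.6013) = 15.96 ksi.
F'_nt = 1.3 F_nt − (F_nt / φF_nv) f_rv = 1.3·90 − (90/(0.75·54))·15.96 = 81.52 ksi, capped at F_nt → F'_nt = 81.52 ksi.
R_n = F'_nt · A_b · n = 81.52 × 0.6013 × 8 = 392.2 kips.
Design strength φR_n = 0.75 × 392.2 = 294 kips.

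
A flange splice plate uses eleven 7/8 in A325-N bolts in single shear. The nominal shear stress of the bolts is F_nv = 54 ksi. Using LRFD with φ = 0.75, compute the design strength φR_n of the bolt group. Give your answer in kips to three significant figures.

268 kips

A_b = π × 0.875² / 4 = 0.6013 in².
R_n = F_nv · A_b · n · n_s = 54 × 0.6013 × 11 × 1 = 357.2 kips.
Design strength φR_n = 0.75 × 357.2 = 268 kips.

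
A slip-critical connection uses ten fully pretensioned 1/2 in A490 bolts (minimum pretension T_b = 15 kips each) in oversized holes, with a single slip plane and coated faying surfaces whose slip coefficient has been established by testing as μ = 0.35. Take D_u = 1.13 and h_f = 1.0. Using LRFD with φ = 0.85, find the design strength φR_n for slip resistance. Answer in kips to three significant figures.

R_n = μ · D_u · h_f · T_b · n_s · n_b = 0.35 × 1.13 × 1.0 × 15 × 1 × 10 = 59.32 kips.
Design strength φR_n = 0.85 × 59.32 = 50.4 kips.

50.4 kips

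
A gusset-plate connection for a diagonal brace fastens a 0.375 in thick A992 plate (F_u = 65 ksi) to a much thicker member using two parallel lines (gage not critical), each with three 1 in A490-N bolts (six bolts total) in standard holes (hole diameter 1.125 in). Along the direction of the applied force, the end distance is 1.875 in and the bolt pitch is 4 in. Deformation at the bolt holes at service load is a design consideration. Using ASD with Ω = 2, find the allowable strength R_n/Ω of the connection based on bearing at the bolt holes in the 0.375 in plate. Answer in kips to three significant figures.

Per bolt r_n = 1.2 l_c t F_u ≤ 2.4 d t F_u; upper limit = 2.4 × 1 × 0.375 × 65 = 58.5 kips.
Edge bolt: l_c = 1.875 − 1.125/2 = 1.312 in → 1.2 × 1.312 × 0.375 × 65 = 38.39 → r_n = 38.39 kips.
Interior bolts: l_c = 4 − 1.125 = 2.875 in → 1.2 × 2.875 × 0.375 × 65 = 84.09 → r_n = 58.5 kips.
R_n = 2 × 38.39 + 4 × 58.5 = 310.8 kips.
Allowable strength R_n/Ω = 310.8 / 2 = 155 kips.

155 kips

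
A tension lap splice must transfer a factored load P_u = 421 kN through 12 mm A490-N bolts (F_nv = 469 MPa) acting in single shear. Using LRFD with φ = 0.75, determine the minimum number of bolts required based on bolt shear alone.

11 bolts

A_b = π·12²/4 = 113.1 mm².
Per-bolt design strength φR_n = 0.75 × 469 × 113.1 × 1 / 1000 = 39.78 kN.
n ≥ 421 / 39.78 = 10.58 → use 11 bolts.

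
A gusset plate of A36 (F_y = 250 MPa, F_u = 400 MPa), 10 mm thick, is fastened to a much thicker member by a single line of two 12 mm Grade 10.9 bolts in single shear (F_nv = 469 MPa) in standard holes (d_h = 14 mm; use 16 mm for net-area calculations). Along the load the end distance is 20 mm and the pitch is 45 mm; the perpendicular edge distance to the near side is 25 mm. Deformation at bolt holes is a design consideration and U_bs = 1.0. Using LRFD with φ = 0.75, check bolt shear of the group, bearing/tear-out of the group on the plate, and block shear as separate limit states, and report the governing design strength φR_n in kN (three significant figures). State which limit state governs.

Bolt shear: A_b = π·12²/4 = 113.1 mm²; R_n = 469 × 113.1 × 2 × 1 / 1000 = 106.1 kN → 0.75 × 106.1 = 79.6 kN.
Bearing: edge l_c = 13, r_n = 62.4 kN; interior l_c = 31, r_n = 115.2 kN; R_n = 62.4 + 1·115.2 = 177.6 kN → 133 kN.
Block shear: A_gv = 650, A_nv = 410, A_nt = 170 mm²; R_n = min(0.6F_uA_nv, 0.6F_yA_gv) + U_bs·F_u·A_nt = 165.5 kN → 124 kN.
Bolt shear governs: 79.6 kN.

79.6 kN (bolt shear governs)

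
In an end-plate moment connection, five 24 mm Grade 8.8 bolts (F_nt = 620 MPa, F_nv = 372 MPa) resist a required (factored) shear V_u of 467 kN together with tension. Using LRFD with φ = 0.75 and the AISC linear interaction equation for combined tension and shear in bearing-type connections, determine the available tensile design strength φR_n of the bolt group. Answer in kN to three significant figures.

589 kN

A_b = π·24²/4 = 452.4 mm²; f_rv = 467 × 1000 / (5 × 452.4) = 206.5 MPa.
F'_nt = 1.3 F_nt − (F_nt / φF_nv) f_rv = 1.3·620 − (620/(0.75·372))·206.5 = 347.2 MPa, capped at F_nt → F'_nt = 347.2 MPa.
R_n = F'_nt · A_b · n = 347.2 × 452.4 × 5 / 1000 = 785.4 kN.
Design strength φR_n = 0.75 × 785.4 = 589 kN.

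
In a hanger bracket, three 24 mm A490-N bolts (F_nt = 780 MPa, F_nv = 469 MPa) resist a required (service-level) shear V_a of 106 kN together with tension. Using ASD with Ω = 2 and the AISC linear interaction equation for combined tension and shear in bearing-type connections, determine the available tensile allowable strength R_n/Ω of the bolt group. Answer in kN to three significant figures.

A_b = π·24²/4 = 452.4 mm²; f_rv = 106 × 1000 / (3 × 452.4) = 78.1 MPa.
F'_nt = 1.3 F_nt − (Ω F_nt / F_nv) f_rv = 1.3·780 − (2·780/469)·78.1 = 754.2 MPa, capped at F_nt → F'_nt = 754.2 MPa.
R_n = F'_nt · A_b · n = 754.2 × 452.4 × 3 / 1000 = 1024 kN.
Allowable strength R_n/Ω = 1024 / 2 = 512 kN.

512 kN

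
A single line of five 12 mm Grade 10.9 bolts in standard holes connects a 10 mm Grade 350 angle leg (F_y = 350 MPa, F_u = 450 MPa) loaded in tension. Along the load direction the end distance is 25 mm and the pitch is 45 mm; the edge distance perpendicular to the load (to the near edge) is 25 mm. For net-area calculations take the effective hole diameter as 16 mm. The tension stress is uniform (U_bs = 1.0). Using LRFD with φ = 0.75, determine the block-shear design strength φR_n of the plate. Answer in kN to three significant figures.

327 kN

Shear plane L_v = 25 + 4·45 = 205 mm; A_gv = 205 × 10 = 2050 mm².
A_nv = (205 − 4.5·16) × 10 = 1330 mm².
A_nt = (25 − 0.5·16) × 10 = 170 mm².
0.6 F_u A_nv = 359.1 kN; 0.6 F_y A_gv = 430.5 kN → shear rupture governs the shear term.
R_n = 359.1 + 1.0 × 450 × 170 / 1000 = 435.6 kN.
Design strength φR_n = 0.75 × 435.6 = 327 kN.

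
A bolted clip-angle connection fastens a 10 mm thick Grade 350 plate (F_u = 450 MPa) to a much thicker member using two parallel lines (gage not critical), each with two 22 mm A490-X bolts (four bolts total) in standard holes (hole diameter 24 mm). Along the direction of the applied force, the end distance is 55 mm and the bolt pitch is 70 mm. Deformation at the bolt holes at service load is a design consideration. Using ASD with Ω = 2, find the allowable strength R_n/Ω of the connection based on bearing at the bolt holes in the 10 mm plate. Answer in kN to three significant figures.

Per bolt r_n = 1.2 l_c t F_u ≤ 2.4 d t F_u; upper limit = 2.4 × 22 × 10 × 450 / 1000 = 237.6 kN.
Edge bolt: l_c = 55 − 24/2 = 43 mm → 1.2 × 43 × 10 × 450 / 1000 = 232.2 → r_n = 232.2 kN.
Interior bolts: l_c = 70 − 24 = 46 mm → 1.2 × 46 × 10 × 450 / 1000 = 248.4 → r_n = 237.6 kN.
R_n = 2 × 232.2 + 2 × 237.6 = 939.6 kN.
Allowable strength R_n/Ω = 939.6 / 2 = 470 kN.

470 kN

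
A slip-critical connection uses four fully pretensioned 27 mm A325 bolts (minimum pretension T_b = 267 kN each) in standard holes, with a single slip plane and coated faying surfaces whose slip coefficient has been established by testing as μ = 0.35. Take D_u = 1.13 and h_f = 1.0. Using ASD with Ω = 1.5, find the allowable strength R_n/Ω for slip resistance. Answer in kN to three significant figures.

282 kN

R_n = μ · D_u · h_f · T_b · n_s · n_b = 0.35 × 1.13 × 1.0 × 267 × 1 × 4 = 422.4 kN.
Allowable strength R_n/Ω = 422.4 / 1.5 = 282 kN.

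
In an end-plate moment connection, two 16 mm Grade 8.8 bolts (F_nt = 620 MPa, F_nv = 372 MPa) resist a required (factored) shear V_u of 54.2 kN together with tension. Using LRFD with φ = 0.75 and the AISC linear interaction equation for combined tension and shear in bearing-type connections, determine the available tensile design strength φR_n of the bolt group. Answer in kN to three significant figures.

153 kN

A_b = π·16²/4 = 201.1 mm²; f_rv = 54.2 × 1000 / (2 × 201.1) = 134.8 MPa.
F'_nt = 1.3 F_nt − (F_nt / φF_nv) f_rv = 1.3·620 − (620/(0.75·372))·134.8 = 506.5 MPa, capped at F_nt → F'_nt = 506.5 MPa.
R_n = F'_nt · A_b · n = 506.5 × 201.1 × 2 / 1000 = 203.7 kN.
Design strength φR_n = 0.75 × 203.7 = 153 kN.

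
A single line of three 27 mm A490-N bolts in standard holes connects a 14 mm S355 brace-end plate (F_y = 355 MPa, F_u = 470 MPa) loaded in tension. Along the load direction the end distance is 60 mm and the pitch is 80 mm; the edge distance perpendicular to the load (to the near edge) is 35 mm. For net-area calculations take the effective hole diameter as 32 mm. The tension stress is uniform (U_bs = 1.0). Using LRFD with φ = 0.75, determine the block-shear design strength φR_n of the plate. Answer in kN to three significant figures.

508 kN

Shear plane L_v = 60 + 2·80 = 220 mm; A_gv = 220 × 14 = 3080 mm².
A_nv = (220 − 2.5·32) × 14 = 1960 mm².
A_nt = (35 − 0.5·32) × 14 = 266 mm².
0.6 F_u A_nv = 552.7 kN; 0.6 F_y A_gv = 656 kN → shear rupture governs the shear term.
R_n = 552.7 + 1.0 × 470 × 266 / 1000 = 677.7 kN.
Design strength φR_n = 0.75 × 677.7 = 508 kN.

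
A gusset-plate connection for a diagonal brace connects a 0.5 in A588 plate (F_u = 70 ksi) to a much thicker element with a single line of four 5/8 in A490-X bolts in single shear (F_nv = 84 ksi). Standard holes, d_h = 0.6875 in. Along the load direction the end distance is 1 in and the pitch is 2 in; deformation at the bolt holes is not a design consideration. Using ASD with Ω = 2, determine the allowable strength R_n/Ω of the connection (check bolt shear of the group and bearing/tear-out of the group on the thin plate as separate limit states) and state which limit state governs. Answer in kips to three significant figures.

Bolt shear: A_b = π·0.625²/4 = 0.3068 in²; R_n = 84 × 0.3068 × 4 × 1 = 103.1 kips → 103.1 / 2 = 51.5 kips.
Bearing (1.5 l_c t F_u ≤ 3.0 d t F_u): upper limit = 3.0·0.625·0.5·70 = 65.62 kips.
  Edge l_c = 1 − 0.6875/2 = 0.6562 → r_n = 34.45 kips; interior l_c = 2 − 0.6875 = 1.312 → r_n = 65.62 kips.
  R_n,bearing = 1·34.45 + 3·65.62 = 231.3 kips → 231.3 / 2 = 116 kips.
Bolt shear governs: 51.5 kips.

51.5 kips (bolt shear governs)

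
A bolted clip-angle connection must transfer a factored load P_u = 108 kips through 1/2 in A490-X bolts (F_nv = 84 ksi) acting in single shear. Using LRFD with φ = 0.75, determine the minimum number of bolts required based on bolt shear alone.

9 bolts

A_b = π·0.5²/4 = 0.1963 in².
Per-bolt design strength φR_n = 0.75 × 84 × 0.1963 × 1 = 12.37 kips.
n ≥ 108 / 12.37 = 8.731 → use 9 bolts.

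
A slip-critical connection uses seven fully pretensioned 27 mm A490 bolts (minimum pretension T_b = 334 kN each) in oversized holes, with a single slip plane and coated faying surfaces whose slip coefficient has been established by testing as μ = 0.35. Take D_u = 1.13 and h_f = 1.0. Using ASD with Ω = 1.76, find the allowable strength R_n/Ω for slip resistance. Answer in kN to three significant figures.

525 kN

R_n = μ · D_u · h_f · T_b · n_s · n_b = 0.35 × 1.13 × 1.0 × 334 × 1 × 7 = 924.7 kN.
Allowable strength R_n/Ω = 924.7 / 1.76 = 525 kN.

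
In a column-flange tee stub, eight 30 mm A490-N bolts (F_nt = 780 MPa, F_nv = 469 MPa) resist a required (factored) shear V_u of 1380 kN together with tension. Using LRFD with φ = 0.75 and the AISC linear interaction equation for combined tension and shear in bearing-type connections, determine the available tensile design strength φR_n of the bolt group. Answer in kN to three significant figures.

2010 kN

A_b = π·30²/4 = 706.9 mm²; f_rv = 1380 × 1000 / (8 × 706.9) = 244 MPa.
F'_nt = 1.3 F_nt − (F_nt / φF_nv) f_rv = 1.3·780 − (780/(0.75·469))·244 = 472.9 MPa, capped at F_nt → F'_nt = 472.9 MPa.
R_n = F'_nt · A_b · n = 472.9 × 706.9 × 8 / 1000 = 2674 kN.
Design strength φR_n = 0.75 × 2674 = 2010 kN.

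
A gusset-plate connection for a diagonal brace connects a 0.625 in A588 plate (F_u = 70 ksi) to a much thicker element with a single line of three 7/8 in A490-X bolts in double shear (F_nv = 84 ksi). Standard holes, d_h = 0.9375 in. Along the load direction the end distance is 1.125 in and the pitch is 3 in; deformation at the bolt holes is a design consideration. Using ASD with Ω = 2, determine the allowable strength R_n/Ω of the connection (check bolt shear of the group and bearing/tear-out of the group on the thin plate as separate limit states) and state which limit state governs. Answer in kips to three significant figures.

109 kips (bearing governs)

Bolt shear: A_b = π·0.875²/4 = 0.6013 in²; R_n = 84 × 0.6013 × 3 × 2 = 303.1 kips → 303.1 / 2 = 152 kips.
Bearing (1.2 l_c t F_u ≤ 2.4 d t F_u): upper limit = 2.4·0.875·0.625·70 = 91.88 kips.
  Edge l_c = 1.125 − 0.9375/2 = 0.6562 → r_n = 34.45 kips; interior l_c = 3 − 0.9375 = 2.062 → r_n = 91.88 kips.
  R_n,bearing = 1·34.45 + 2·91.88 = 218.2 kips → 218.2 / 2 = 109 kips.
Bearing governs: 109 kips.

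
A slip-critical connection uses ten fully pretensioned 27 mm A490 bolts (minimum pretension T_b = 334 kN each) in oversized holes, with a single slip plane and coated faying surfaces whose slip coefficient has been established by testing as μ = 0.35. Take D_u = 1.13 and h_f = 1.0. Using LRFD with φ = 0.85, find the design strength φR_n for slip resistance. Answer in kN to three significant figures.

1120 kN

R_n = μ · D_u · h_f · T_b · n_s · n_b = 0.35 × 1.13 × 1.0 × 334 × 1 × 10 = 1321 kN.
Design strength φR_n = 0.85 × 1321 = 1120 kN.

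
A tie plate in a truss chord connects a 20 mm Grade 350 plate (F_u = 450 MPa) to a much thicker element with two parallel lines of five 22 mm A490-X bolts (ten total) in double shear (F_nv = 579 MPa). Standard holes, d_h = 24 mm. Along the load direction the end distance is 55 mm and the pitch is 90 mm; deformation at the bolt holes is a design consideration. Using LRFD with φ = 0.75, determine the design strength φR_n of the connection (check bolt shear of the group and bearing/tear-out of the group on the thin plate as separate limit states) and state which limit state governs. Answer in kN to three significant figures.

3300 kN (bolt shear governs)

Bolt shear: A_b = π·22²/4 = 380.1 mm²; R_n = 579 × 380.1 × 10 × 2 / 1000 = 4402 kN → 0.75 × 4402 = 3300 kN.
Bearing (1.2 l_c t F_u ≤ 2.4 d t F_u): upper limit = 2.4·22·20·450 / 1000 = 475.2 kN.
  Edge l_c = 55 − 24/2 = 43 → r_n = 464.4 kN; interior l_c = 90 − 24 = 66 → r_n = 475.2 kN.
  R_n,bearing = 2·464.4 + 8·475.2 = 4730 kN → 0.75 × 4730 = 3550 kN.
Bolt shear governs: 3300 kN.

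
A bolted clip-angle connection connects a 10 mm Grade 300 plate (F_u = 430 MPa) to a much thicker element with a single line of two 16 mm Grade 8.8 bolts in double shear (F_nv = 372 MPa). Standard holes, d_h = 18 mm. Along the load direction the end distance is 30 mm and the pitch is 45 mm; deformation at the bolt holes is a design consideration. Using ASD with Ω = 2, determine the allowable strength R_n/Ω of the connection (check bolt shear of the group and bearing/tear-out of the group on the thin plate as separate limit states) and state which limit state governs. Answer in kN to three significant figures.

124 kN (bearing governs)

Bolt shear: A_b = π·16²/4 = 201.1 mm²; R_n = 372 × 201.1 × 2 × 2 / 1000 = 299.2 kN → 299.2 / 2 = 150 kN.
Bearing (1.2 l_c t F_u ≤ 2.4 d t F_u): upper limit = 2.4·16·10·430 / 1000 = 165.1 kN.
  Edge l_c = 30 − 18/2 = 21 → r_n = 108.4 kN; interior l_c = 45 − 18 = 27 → r_n = 139.3 kN.
  R_n,bearing = 1·108.4 + 1·139.3 = 247.7 kN → 247.7 / 2 = 124 kN.
Bearing governs: 124 kN.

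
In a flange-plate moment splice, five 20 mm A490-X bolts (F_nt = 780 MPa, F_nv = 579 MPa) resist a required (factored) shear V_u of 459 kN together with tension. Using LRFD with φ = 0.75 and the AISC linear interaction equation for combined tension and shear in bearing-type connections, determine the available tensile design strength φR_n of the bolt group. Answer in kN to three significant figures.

A_b = π·20²/4 = 314.2 mm²; f_rv = 459 × 1000 / (5 × 314.2) = 292.2 MPa.
F'_nt = 1.3 F_nt − (F_nt / φF_nv) f_rv = 1.3·780 − (780/(0.75·579))·292.2 = 489.1 MPa, capped at F_nt → F'_nt = 489.1 MPa.
R_n = F'_nt · A_b · n = 489.1 × 314.2 × 5 / 1000 = 768.3 kN.
Design strength φR_n = 0.75 × 768.3 = 576 kN.

576 kN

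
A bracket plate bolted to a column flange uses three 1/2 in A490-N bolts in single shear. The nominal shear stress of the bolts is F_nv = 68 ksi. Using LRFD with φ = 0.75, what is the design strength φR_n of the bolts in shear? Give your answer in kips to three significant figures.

A_b = π × 0.5² / 4 = 0.1963 in².
R_n = F_nv · A_b · n · n_s = 68 × 0.1963 × 3 × 1 = 40.06 kips.
Design strength φR_n = 0.75 × 40.06 = 30 kips.

30 kips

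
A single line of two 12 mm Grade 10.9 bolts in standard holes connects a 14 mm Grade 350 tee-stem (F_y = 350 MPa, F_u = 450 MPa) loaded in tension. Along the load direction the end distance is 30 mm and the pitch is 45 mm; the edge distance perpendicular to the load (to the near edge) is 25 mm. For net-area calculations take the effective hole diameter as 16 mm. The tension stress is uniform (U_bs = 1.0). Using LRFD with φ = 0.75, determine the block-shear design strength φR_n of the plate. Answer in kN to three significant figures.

Shear plane L_v = 30 + 1·45 = 75 mm; A_gv = 75 × 14 = 1050 mm².
A_nv = (75 − 1.5·16) × 14 = 714 mm².
A_nt = (25 − 0.5·16) × 14 = 238 mm².
0.6 F_u A_nv = 192.8 kN; 0.6 F_y A_gv = 220.5 kN → shear rupture governs the shear term.
R_n = 192.8 + 1.0 × 450 × 238 / 1000 = 299.9 kN.
Design strength φR_n = 0.75 × 299.9 = 225 kN.

225 kN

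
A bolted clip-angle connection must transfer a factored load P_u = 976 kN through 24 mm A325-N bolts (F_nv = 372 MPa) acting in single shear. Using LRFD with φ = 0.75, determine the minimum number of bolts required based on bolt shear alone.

8 bolts

A_b = π·24²/4 = 452.4 mm².
Per-bolt design strength φR_n = 0.75 × 372 × 452.4 × 1 / 1000 = 126.2 kN.
n ≥ 976 / 126.2 = 7.733 → use 8 bolts.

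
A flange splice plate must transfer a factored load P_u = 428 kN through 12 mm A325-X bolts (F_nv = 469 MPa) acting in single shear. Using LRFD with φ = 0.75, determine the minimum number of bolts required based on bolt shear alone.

11 bolts

A_b = π·12²/4 = 113.1 mm².
Per-bolt design strength φR_n = 0.75 × 469 × 113.1 × 1 / 1000 = 39.78 kN.
n ≥ 428 / 39.78 = 10.76 → use 11 bolts.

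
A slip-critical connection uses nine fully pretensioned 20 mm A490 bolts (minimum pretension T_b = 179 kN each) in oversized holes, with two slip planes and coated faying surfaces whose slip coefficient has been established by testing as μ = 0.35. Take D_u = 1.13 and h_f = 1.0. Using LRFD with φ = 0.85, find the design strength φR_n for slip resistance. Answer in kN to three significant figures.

R_n = μ · D_u · h_f · T_b · n_s · n_b = 0.35 × 1.13 × 1.0 × 179 × 2 × 9 = 1274 kN.
Design strength φR_n = 0.85 × 1274 = 1080 kN.

1080 kN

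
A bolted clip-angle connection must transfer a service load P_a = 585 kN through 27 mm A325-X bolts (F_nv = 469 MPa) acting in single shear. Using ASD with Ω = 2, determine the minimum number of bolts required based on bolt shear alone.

5 bolts

A_b = π·27²/4 = 572.6 mm².
Per-bolt allowable strength R_n/Ω = 469 × 572.6 × 1 / 1000 / 2 = 134.3 kN.
n ≥ 585 / 134.3 = 4.357 → use 5 bolts.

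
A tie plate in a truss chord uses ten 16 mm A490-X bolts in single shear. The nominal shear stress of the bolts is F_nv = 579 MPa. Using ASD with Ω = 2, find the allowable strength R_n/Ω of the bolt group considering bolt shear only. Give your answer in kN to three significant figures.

582 kN

A_b = π × 16² / 4 = 201.1 mm².
R_n = F_nv · A_b · n · n_s = 579 × 201.1 × 10 × 1 / 1000 = 1164 kN.
Allowable strength R_n/Ω = 1164 / 2 = 582 kN.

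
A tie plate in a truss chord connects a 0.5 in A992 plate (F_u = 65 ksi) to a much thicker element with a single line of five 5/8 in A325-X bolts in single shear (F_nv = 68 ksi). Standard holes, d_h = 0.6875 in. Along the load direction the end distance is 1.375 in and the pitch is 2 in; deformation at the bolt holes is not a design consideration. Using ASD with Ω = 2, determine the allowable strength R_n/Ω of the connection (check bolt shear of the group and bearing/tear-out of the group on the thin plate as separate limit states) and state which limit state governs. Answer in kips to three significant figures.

52.2 kips (bolt shear governs)

Bolt shear: A_b = π·0.625²/4 = 0.3068 in²; R_n = 68 × 0.3068 × 5 × 1 = 104.3 kips → 104.3 / 2 = 52.2 kips.
Bearing (1.5 l_c t F_u ≤ 3.0 d t F_u): upper limit = 3.0·0.625·0.5·65 = 60.94 kips.
  Edge l_c = 1.375 − 0.6875/2 = 1.031 → r_n = 50.27 kips; interior l_c = 2 − 0.6875 = 1.312 → r_n = 60.94 kips.
  R_n,bearing = 1·50.27 + 4·60.94 = 294 kips → 294 / 2 = 147 kips.
Bolt shear governs: 52.2 kips.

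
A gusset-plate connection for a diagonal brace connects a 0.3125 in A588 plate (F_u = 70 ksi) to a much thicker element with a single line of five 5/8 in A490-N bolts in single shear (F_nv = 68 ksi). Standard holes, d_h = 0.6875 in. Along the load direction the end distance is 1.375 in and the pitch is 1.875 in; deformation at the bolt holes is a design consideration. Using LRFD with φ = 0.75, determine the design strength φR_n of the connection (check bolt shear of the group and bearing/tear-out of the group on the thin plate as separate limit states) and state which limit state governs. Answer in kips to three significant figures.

78.2 kips (bolt shear governs)

Bolt shear: A_b = π·0.625²/4 = 0.3068 in²; R_n = 68 × 0.3068 × 5 × 1 = 104.3 kips → 0.75 × 104.3 = 78.2 kips.
Bearing (1.2 l_c t F_u ≤ 2.4 d t F_u): upper limit = 2.4·0.625·0.3125·70 = 32.81 kips.
  Edge l_c = 1.375 − 0.6875/2 = 1.031 → r_n = 27.07 kips; interior l_c = 1.875 − 0.6875 = 1.188 → r_n = 31.17 kips.
  R_n,bearing = 1·27.07 + 4·31.17 = 151.8 kips → 0.75 × 151.8 = 114 kips.
Bolt shear governs: 78.2 kips.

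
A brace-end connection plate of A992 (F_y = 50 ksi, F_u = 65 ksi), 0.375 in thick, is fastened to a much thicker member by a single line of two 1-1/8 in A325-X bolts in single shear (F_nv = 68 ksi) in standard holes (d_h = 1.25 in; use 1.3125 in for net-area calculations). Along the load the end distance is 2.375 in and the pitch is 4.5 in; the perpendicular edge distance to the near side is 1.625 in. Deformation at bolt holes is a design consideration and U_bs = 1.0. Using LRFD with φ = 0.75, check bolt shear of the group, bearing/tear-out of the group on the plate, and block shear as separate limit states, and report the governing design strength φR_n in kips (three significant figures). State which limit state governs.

Bolt shear: A_b = π·1.125²/4 = 0.994 in²; R_n = 68 × 0.994 × 2 × 1 = 135.2 kips → 0.75 × 135.2 = 101 kips.
Bearing: edge l_c = 1.75, r_n = 51.19 kips; interior l_c = 3.25, r_n = 65.81 kips; R_n = 51.19 + 1·65.81 = 117 kips → 87.8 kips.
Block shear: A_gv = 2.578, A_nv = 1.84, A_nt = 0.3633 in²; R_n = min(0.6F_uA_nv, 0.6F_yA_gv) + U_bs·F_u·A_nt = 95.37 kips → 71.5 kips.
Block shear governs: 71.5 kips.

71.5 kips (block shear governs)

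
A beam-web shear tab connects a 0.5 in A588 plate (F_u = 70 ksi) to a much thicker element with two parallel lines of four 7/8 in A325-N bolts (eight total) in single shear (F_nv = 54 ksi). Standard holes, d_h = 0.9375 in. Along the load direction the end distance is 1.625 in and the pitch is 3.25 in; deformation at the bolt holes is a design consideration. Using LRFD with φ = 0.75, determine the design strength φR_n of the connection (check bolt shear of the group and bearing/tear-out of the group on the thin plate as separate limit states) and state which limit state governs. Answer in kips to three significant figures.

Bolt shear: A_b = π·0.875²/4 = 0.6013 in²; R_n = 54 × 0.6013 × 8 × 1 = 259.8 kips → 0.75 × 259.8 = 195 kips.
Bearing (1.2 l_c t F_u ≤ 2.4 d t F_u): upper limit = 2.4·0.875·0.5·70 = 73.5 kips.
  Edge l_c = 1.625 − 0.9375/2 = 1.156 → r_n = 48.56 kips; interior l_c = 3.25 − 0.9375 = 2.312 → r_n = 73.5 kips.
  R_n,bearing = 2·48.56 + 6·73.5 = 538.1 kips → 0.75 × 538.1 = 404 kips.
Bolt shear governs: 195 kips.

195 kips (bolt shear governs)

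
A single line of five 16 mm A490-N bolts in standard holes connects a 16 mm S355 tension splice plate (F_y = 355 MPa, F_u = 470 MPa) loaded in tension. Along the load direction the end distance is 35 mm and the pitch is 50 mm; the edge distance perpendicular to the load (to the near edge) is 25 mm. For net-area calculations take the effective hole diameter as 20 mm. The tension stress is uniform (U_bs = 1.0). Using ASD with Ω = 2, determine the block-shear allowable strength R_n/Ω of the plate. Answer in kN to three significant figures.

384 kN

Shear plane L_v = 35 + 4·50 = 235 mm; A_gv = 235 × 16 = 3760 mm².
A_nv = (235 − 4.5·20) × 16 = 2320 mm².
A_nt = (25 − 0.5·20) × 16 = 240 mm².
0.6 F_u A_nv = 654.2 kN; 0.6 F_y A_gv = 800.9 kN → shear rupture governs the shear term.
R_n = 654.2 + 1.0 × 470 × 240 / 1000 = 767 kN.
Allowable strength R_n/Ω = 767 / 2 = 384 kN.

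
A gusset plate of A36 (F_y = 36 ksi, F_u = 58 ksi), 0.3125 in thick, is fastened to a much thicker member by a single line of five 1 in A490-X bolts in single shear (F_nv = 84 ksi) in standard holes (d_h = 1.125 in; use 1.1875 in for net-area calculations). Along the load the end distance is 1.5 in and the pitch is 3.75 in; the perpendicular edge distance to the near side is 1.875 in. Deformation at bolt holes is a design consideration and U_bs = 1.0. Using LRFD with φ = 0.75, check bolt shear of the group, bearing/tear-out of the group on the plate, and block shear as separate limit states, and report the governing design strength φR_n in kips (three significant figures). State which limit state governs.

101 kips (block shear governs)

Bolt shear: A_b = π·1²/4 = 0.7854 in²; R_n = 84 × 0.7854 × 5 × 1 = 329.9 kips → 0.75 × 329.9 = 247 kips.
Bearing: edge l_c = 0.9375, r_n = 20.39 kips; interior l_c = 2.625, r_n = 43.5 kips; R_n = 20.39 + 4·43.5 = 194.4 kips → 146 kips.
Block shear: A_gv = 5.156, A_nv = 3.486, A_nt = 0.4004 in²; R_n = min(0.6F_uA_nv, 0.6F_yA_gv) + U_bs·F_u·A_nt = 134.6 kips → 101 kips.
Block shear governs: 101 kips.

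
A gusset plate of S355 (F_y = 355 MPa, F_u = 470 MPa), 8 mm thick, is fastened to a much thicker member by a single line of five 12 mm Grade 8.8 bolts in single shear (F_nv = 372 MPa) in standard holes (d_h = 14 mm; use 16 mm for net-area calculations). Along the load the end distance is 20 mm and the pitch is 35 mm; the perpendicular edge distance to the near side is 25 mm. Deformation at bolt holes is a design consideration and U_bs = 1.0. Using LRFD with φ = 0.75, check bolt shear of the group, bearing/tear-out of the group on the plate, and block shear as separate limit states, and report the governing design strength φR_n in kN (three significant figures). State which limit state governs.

Bolt shear: A_b = π·12²/4 = 113.1 mm²; R_n = 372 × 113.1 × 5 × 1 / 1000 = 210.4 kN → 0.75 × 210.4 = 158 kN.
Bearing: edge l_c = 13, r_n = 58.66 kN; interior l_c = 21, r_n = 94.75 kN; R_n = 58.66 + 4·94.75 = 437.7 kN → 328 kN.
Block shear: A_gv = 1280, A_nv = 704, A_nt = 136 mm²; R_n = min(0.6F_uA_nv, 0.6F_yA_gv) + U_bs·F_u·A_nt = 262.4 kN → 197 kN.
Bolt shear governs: 158 kN.

158 kN (bolt shear governs)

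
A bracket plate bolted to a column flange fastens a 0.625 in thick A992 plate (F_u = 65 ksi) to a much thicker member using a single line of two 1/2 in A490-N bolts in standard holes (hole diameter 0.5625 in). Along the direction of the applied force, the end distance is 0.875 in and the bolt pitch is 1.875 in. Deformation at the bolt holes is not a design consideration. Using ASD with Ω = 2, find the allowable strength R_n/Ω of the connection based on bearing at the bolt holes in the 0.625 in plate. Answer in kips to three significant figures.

Per bolt r_n = 1.5 l_c t F_u ≤ 3.0 d t F_u; upper limit = 3.0 × 0.5 × 0.625 × 65 = 60.94 kips.
Edge bolt: l_c = 0.875 − 0.5625/2 = 0.5938 in → 1.5 × 0.5938 × 0.625 × 65 = 36.18 → r_n = 36.18 kips.
Interior bolts: l_c = 1.875 − 0.5625 = 1.312 in → 1.5 × 1.312 × 0.625 × 65 = 79.98 → r_n = 60.94 kips.
R_n = 1 × 36.18 + 1 × 60.94 = 97.12 kips.
Allowable strength R_n/Ω = 97.12 / 2 = 48.6 kips.

48.6 kips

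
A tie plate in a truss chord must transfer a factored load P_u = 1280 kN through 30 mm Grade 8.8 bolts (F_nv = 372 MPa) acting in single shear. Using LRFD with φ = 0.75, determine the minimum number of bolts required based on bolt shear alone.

7 bolts

A_b = π·30²/4 = 706.9 mm².
Per-bolt design strength φR_n = 0.75 × 372 × 706.9 × 1 / 1000 = 197.2 kN.
n ≥ 1280 / 197.2 = 6.49 → use 7 bolts.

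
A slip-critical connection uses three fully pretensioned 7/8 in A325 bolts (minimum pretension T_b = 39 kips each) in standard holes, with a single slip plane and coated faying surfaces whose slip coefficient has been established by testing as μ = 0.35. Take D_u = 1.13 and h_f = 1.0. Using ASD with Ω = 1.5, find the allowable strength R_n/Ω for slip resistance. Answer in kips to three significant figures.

30.8 kips

R_n = μ · D_u · h_f · T_b · n_s · n_b = 0.35 × 1.13 × 1.0 × 39 × 1 × 3 = 46.27 kips.
Allowable strength R_n/Ω = 46.27 / 1.5 = 30.8 kips.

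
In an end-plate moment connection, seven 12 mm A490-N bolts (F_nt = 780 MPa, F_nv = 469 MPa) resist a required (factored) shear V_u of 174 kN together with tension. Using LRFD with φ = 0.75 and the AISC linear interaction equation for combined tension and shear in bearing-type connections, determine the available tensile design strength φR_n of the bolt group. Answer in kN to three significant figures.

313 kN

A_b = π·12²/4 = 113.1 mm²; f_rv = 174 × 1000 / (7 × 113.1) = 219.8 MPa.
F'_nt = 1.3 F_nt − (F_nt / φF_nv) f_rv = 1.3·780 − (780/(0.75·469))·219.8 = 526.6 MPa, capped at F_nt → F'_nt = 526.6 MPa.
R_n = F'_nt · A_b · n = 526.6 × 113.1 × 7 / 1000 = 416.9 kN.
Design strength φR_n = 0.75 × 416.9 = 313 kN.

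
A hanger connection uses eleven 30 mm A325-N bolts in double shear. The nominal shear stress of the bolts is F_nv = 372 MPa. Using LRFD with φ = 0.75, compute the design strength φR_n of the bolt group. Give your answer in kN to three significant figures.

A_b = π × 30² / 4 = 706.9 mm².
R_n = F_nv · A_b · n · n_s = 372 × 706.9 × 11 × 2 / 1000 = 5785 kN.
Design strength φR_n = 0.75 × 5785 = 4340 kN.

4340 kN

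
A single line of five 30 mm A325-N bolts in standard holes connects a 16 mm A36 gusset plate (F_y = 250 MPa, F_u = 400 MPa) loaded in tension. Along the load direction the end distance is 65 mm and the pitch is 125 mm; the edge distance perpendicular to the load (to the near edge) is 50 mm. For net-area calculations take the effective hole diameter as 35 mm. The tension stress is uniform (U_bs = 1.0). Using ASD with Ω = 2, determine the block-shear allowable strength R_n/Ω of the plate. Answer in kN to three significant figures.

Shear plane L_v = 65 + 4·125 = 565 mm; A_gv = 565 × 16 = 9040 mm².
A_nv = (565 − 4.5·35) × 16 = 6520 mm².
A_nt = (50 − 0.5·35) × 16 = 520 mm².
0.6 F_u A_nv = 1565 kN; 0.6 F_y A_gv = 1356 kN → shear yielding governs the shear term.
R_n = 1356 + 1.0 × 400 × 520 / 1000 = 1564 kN.
Allowable strength R_n/Ω = 1564 / 2 = 782 kN.

782 kN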